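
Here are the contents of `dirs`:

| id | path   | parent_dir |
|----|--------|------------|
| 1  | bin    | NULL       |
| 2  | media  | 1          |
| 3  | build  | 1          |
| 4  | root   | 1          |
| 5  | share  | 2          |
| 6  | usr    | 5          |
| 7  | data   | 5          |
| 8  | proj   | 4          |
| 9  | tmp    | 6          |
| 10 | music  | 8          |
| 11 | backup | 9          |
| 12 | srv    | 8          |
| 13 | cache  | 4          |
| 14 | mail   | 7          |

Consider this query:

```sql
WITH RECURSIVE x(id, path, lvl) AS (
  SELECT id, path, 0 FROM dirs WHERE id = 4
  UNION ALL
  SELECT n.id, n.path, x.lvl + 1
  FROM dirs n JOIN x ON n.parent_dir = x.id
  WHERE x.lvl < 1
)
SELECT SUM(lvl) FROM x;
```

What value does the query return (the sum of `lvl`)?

2

Base: id=4 (root) at lvl 0.
Iteration 1: rows with parent_dir in {4} -> proj (id 8, lvl 1), cache (id 13, lvl 1).
Iteration 2: lvl < 1 fails for all current rows; recursion stops.
SUM(lvl) = 0 + 1 + 1 = 2.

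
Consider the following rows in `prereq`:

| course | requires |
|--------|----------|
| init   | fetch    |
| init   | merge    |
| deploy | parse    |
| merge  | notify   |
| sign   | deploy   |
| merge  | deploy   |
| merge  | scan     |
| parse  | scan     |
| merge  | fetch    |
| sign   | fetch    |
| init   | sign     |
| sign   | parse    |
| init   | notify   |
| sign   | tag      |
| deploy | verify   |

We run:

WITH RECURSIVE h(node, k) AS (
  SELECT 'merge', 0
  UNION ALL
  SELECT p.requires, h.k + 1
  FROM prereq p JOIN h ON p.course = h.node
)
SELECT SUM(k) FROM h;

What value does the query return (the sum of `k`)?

Base: (merge, k=0).
Iteration 1: edges from {merge} -> (deploy, k=1), (fetch, k=1), (notify, k=1), (scan, k=1).
Iteration 2: edges from {deploy,fetch,notify,scan} -> (parse, k=2), (verify, k=2).
Iteration 3: edges from {parse,verify} -> (scan, k=3).
Iteration 4: no outgoing edges from {scan}; recursion stops.
SUM(k) = 0 + 1 + 1 + 1 + 1 + 2 + 2 + 3 = 11.

11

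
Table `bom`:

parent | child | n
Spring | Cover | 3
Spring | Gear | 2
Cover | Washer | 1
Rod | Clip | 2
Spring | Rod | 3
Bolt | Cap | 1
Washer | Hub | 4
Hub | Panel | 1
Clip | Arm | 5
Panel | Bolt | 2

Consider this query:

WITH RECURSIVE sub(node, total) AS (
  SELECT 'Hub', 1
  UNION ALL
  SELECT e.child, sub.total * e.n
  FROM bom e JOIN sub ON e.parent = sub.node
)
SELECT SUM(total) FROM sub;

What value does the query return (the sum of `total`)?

6

Base: (Hub, total=1).
Iteration 1: components of {Hub} -> Panel = 1*1 = 1.
Iteration 2: components of {Panel} -> Bolt = 1*2 = 2.
Iteration 3: components of {Bolt} -> Cap = 2*1 = 2.
Iteration 4: no further components; recursion stops.
SUM(total) = 1 + 1 + 2 + 2 = 6.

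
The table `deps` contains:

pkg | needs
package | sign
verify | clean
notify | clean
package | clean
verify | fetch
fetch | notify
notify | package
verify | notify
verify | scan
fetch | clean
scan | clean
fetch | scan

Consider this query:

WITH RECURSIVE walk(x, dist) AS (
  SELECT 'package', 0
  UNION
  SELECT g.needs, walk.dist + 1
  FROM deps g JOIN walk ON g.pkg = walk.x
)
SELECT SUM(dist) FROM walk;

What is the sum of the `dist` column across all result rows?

Base: (package, dist=0).
Iteration 1: edges from {package} -> (clean, dist=1), (sign, dist=1).
Iteration 2: no outgoing edges from {clean,sign}; recursion stops.
SUM(dist) = 0 + 1 + 1 = 2.

2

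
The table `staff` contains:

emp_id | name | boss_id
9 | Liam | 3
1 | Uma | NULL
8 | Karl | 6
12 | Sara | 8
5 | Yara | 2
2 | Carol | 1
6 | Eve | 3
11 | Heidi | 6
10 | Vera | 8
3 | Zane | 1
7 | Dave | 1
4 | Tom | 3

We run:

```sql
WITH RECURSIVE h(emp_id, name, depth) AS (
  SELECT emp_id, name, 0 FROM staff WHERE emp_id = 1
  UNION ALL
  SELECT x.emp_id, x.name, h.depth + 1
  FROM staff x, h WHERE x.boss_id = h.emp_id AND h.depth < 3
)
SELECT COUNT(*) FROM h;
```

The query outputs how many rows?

Base: emp_id=1 (Uma) at depth 0.
Iteration 1: rows with boss_id in {1} -> Carol (id 2, depth 1), Zane (id 3, depth 1), Dave (id 7, depth 1).
Iteration 2: rows with boss_id in {2,3,7} -> Tom (id 4, depth 2), Yara (id 5, depth 2), Eve (id 6, depth 2), Liam (id 9, depth 2).
Iteration 3: rows with boss_id in {4,5,6,9} -> Karl (id 8, depth 3), Heidi (id 11, depth 3).
Iteration 4: depth < 3 fails for all current rows; recursion stops.
Total rows emitted: 10.

10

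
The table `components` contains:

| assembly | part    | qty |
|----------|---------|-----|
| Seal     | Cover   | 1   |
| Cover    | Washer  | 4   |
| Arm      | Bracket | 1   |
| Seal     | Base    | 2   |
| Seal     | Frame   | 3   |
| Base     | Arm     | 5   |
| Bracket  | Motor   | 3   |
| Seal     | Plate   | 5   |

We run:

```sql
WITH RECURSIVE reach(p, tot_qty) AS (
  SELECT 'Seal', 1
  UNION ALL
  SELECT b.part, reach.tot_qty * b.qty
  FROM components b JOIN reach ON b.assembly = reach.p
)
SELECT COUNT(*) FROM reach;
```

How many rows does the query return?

9

Base: (Seal, tot_qty=1).
Iteration 1: components of {Seal} -> Base = 1*2 = 2, Cover = 1*1 = 1, Frame = 1*3 = 3, Plate = 1*5 = 5.
Iteration 2: components of {Base,Cover,Frame,Plate} -> Arm = 2*5 = 10, Washer = 1*4 = 4.
Iteration 3: components of {Arm,Washer} -> Bracket = 10*1 = 10.
Iteration 4: components of {Bracket} -> Motor = 10*3 = 30.
Iteration 5: no further components; recursion stops.
Total rows emitted: 9.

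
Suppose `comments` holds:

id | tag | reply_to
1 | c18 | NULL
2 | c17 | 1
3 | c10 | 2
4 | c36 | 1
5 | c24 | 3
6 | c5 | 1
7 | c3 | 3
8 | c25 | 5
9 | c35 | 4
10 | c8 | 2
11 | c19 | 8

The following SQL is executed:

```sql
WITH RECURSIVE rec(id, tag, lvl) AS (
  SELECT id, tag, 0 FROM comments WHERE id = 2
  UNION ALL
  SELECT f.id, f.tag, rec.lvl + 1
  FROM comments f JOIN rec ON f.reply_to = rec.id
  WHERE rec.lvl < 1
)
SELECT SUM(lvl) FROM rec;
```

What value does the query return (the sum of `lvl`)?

2

Base: id=2 (c17) at lvl 0.
Iteration 1: rows with reply_to in {2} -> c10 (id 3, lvl 1), c8 (id 10, lvl 1).
Iteration 2: lvl < 1 fails for all current rows; recursion stops.
SUM(lvl) = 0 + 1 + 1 = 2.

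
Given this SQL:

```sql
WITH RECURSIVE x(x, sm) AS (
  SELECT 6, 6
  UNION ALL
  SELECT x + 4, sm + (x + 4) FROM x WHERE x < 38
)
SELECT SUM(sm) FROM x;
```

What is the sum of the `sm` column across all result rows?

750

Base: x=6, sm=6.
Iteration 1: 6 < 38 holds -> x = 6 + 4 = 10, sm = 6 + 10 = 16.
Iteration 2: 10 < 38 holds -> x = 10 + 4 = 14, sm = 16 + 14 = 30.
Iteration 3: 14 < 38 holds -> x = 14 + 4 = 18, sm = 30 + 18 = 48.
Iteration 4: 18 < 38 holds -> x = 18 + 4 = 22, sm = 48 + 22 = 70.
Iteration 5: 22 < 38 holds -> x = 22 + 4 = 26, sm = 70 + 26 = 96.
Iteration 6: 26 < 38 holds -> x = 26 + 4 = 30, sm = 96 + 30 = 126.
Iteration 7: 30 < 38 holds -> x = 30 + 4 = 34, sm = 126 + 34 = 160.
Iteration 8: 34 < 38 holds -> x = 34 + 4 = 38, sm = 160 + 38 = 198.
Iteration 9: 38 < 38 fails; recursion stops.
SUM(sm) = 6 + 16 + 30 + 48 + 70 + 96 + 126 + 160 + 198 = 750.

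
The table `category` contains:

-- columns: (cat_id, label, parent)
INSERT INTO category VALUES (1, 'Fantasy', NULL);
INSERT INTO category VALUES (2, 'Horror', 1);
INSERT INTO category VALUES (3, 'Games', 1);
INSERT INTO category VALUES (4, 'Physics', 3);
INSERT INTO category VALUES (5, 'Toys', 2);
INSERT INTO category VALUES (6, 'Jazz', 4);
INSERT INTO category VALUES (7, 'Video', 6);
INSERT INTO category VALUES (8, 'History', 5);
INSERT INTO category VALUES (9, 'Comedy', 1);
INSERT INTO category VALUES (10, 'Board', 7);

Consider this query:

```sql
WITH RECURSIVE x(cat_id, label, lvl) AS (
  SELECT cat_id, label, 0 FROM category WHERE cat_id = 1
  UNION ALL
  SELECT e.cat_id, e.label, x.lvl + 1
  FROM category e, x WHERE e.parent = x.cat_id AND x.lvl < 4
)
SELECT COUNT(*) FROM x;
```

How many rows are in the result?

9

Base: cat_id=1 (Fantasy) at lvl 0.
Iteration 1: rows with parent in {1} -> Horror (id 2, lvl 1), Games (id 3, lvl 1), Comedy (id 9, lvl 1).
Iteration 2: rows with parent in {2,3,9} -> Physics (id 4, lvl 2), Toys (id 5, lvl 2).
Iteration 3: rows with parent in {4,5} -> Jazz (id 6, lvl 3), History (id 8, lvl 3).
Iteration 4: rows with parent in {6,8} -> Video (id 7, lvl 4).
Iteration 5: lvl < 4 fails for all current rows; recursion stops.
Total rows emitted: 9.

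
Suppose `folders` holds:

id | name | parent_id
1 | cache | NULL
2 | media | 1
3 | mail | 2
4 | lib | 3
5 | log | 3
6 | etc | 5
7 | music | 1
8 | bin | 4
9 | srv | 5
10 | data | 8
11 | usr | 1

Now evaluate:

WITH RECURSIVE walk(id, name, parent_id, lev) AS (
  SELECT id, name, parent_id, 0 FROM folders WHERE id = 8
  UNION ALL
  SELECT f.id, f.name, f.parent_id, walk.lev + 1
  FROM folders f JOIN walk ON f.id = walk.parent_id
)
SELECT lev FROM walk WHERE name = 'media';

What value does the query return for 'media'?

3

Base: id=8 (bin), parent_id=4, lev 0.
Iteration 1: join on id=4 -> lib (id 4, parent_id=3, lev 1).
Iteration 2: join on id=3 -> mail (id 3, parent_id=2, lev 2).
Iteration 3: join on id=2 -> media (id 2, parent_id=1, lev 3).
Iteration 4: join on id=1 -> cache (id 1, parent_id=NULL, lev 4).
Iteration 5: parent_id is NULL; no match; recursion stops.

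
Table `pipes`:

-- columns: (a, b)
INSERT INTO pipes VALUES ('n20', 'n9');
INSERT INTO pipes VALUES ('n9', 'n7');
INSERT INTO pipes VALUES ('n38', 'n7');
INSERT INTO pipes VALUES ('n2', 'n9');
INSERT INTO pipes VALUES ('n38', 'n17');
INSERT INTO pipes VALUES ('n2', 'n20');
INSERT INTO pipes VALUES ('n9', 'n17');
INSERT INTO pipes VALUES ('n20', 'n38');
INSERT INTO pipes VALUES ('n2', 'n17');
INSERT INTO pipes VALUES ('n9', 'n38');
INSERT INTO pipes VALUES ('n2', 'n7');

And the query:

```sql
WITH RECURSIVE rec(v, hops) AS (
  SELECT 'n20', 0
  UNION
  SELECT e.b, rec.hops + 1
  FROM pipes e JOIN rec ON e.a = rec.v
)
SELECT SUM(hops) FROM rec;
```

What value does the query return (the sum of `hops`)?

Base: (n20, hops=0).
Iteration 1: edges from {n20} -> (n38, hops=1), (n9, hops=1).
Iteration 2: edges from {n38,n9} -> (n17, hops=2), (n38, hops=2), (n7, hops=2). [UNION drops 2 duplicate row(s)]
Iteration 3: edges from {n17,n38,n7} -> (n17, hops=3), (n7, hops=3).
Iteration 4: no outgoing edges from {n17,n7}; recursion stops.
SUM(hops) = 0 + 1 + 1 + 2 + 2 + 2 + 3 + 3 = 14.

14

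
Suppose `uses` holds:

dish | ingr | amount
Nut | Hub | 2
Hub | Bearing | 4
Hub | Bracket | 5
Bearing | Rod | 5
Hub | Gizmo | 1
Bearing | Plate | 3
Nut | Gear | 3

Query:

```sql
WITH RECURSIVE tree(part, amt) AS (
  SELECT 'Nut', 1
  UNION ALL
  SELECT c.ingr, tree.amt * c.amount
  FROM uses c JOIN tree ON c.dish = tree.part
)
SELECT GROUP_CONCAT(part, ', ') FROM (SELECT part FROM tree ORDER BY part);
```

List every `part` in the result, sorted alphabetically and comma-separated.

Bearing, Bracket, Gear, Gizmo, Hub, Nut, Plate, Rod

Base: (Nut, amt=1).
Iteration 1: components of {Nut} -> Gear = 1*3 = 3, Hub = 1*2 = 2.
Iteration 2: components of {Gear,Hub} -> Bearing = 2*4 = 8, Bracket = 2*5 = 10, Gizmo = 2*1 = 2.
Iteration 3: components of {Bearing,Bracket,Gizmo} -> Plate = 8*3 = 24, Rod = 8*5 = 40.
Iteration 4: no further components; recursion stops.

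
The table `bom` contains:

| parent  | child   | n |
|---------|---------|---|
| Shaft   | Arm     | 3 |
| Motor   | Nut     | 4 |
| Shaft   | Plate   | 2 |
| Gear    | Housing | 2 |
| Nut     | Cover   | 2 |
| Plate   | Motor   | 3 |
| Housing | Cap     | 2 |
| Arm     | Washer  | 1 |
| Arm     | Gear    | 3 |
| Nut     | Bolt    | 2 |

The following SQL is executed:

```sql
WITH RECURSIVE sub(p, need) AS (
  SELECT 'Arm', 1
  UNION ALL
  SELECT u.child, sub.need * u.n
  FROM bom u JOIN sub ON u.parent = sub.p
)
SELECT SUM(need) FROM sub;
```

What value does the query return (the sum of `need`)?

Base: (Arm, need=1).
Iteration 1: components of {Arm} -> Gear = 1*3 = 3, Washer = 1*1 = 1.
Iteration 2: components of {Gear,Washer} -> Housing = 3*2 = 6.
Iteration 3: components of {Housing} -> Cap = 6*2 = 12.
Iteration 4: no further components; recursion stops.
SUM(need) = 1 + 3 + 1 + 6 + 12 = 23.

23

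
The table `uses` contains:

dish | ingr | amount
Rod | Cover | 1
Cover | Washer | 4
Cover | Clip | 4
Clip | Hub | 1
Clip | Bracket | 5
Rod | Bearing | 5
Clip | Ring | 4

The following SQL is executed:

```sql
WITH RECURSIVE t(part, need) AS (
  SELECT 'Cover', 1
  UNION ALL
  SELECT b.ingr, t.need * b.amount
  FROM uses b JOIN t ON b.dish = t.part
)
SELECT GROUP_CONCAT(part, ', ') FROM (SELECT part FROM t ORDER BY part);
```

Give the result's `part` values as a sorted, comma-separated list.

Bracket, Clip, Cover, Hub, Ring, Washer

Base: (Cover, need=1).
Iteration 1: components of {Cover} -> Clip = 1*4 = 4, Washer = 1*4 = 4.
Iteration 2: components of {Clip,Washer} -> Bracket = 4*5 = 20, Hub = 4*1 = 4, Ring = 4*4 = 16.
Iteration 3: no further components; recursion stops.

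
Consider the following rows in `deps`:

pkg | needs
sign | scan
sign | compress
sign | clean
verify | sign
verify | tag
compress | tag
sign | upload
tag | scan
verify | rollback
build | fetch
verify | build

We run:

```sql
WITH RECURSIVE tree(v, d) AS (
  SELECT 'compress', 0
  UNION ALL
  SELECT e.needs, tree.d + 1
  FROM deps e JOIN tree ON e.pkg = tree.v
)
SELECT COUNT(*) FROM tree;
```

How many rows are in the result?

3

Base: (compress, d=0).
Iteration 1: edges from {compress} -> (tag, d=1).
Iteration 2: edges from {tag} -> (scan, d=2).
Iteration 3: no outgoing edges from {scan}; recursion stops.
Total rows emitted: 3.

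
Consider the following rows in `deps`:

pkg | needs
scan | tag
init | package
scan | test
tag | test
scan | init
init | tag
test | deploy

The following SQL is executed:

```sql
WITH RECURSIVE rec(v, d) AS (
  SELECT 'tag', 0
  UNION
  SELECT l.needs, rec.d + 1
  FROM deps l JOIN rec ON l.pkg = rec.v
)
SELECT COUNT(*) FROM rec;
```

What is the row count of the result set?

Base: (tag, d=0).
Iteration 1: edges from {tag} -> (test, d=1).
Iteration 2: edges from {test} -> (deploy, d=2).
Iteration 3: no outgoing edges from {deploy}; recursion stops.
Total rows emitted: 3.

3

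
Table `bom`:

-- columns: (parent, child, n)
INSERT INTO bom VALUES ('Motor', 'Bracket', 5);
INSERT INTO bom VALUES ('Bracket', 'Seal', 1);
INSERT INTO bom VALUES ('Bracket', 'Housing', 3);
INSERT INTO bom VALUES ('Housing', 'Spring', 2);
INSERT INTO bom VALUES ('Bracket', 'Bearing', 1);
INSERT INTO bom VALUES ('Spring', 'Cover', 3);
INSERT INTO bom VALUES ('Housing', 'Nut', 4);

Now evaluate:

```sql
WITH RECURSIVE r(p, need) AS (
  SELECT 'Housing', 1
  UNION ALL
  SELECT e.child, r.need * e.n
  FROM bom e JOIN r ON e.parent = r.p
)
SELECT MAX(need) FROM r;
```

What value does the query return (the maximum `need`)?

Base: (Housing, need=1).
Iteration 1: components of {Housing} -> Nut = 1*4 = 4, Spring = 1*2 = 2.
Iteration 2: components of {Nut,Spring} -> Cover = 2*3 = 6.
Iteration 3: no further components; recursion stops.
need values: 1, 2, 4, 6; the maximum is 6.

6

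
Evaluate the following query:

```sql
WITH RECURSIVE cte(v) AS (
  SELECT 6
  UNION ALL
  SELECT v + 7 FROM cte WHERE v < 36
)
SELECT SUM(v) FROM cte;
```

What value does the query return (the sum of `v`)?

141

Base: v=6.
Iteration 1: 6 < 36 holds -> v = 6 + 7 = 13.
Iteration 2: 13 < 36 holds -> v = 13 + 7 = 20.
Iteration 3: 20 < 36 holds -> v = 20 + 7 = 27.
Iteration 4: 27 < 36 holds -> v = 27 + 7 = 34.
Iteration 5: 34 < 36 holds -> v = 34 + 7 = 41.
Iteration 6: 41 < 36 fails; recursion stops.
SUM(v) = 6 + 13 + 20 + 27 + 34 + 41 = 141.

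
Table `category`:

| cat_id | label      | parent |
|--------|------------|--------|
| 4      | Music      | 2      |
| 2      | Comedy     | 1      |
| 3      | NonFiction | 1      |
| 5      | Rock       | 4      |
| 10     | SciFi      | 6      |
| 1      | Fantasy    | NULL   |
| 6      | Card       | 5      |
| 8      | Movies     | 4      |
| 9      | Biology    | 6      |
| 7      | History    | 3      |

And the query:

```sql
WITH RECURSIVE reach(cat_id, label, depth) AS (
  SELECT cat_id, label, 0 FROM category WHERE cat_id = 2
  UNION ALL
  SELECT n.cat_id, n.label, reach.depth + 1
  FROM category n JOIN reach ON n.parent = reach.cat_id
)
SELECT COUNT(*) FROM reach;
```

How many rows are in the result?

7

Base: cat_id=2 (Comedy) at depth 0.
Iteration 1: rows with parent in {2} -> Music (id 4, depth 1).
Iteration 2: rows with parent in {4} -> Rock (id 5, depth 2), Movies (id 8, depth 2).
Iteration 3: rows with parent in {5,8} -> Card (id 6, depth 3).
Iteration 4: rows with parent in {6} -> Biology (id 9, depth 4), SciFi (id 10, depth 4).
Iteration 5: no rows with parent in {9,10}; recursion stops.
Total rows emitted: 7.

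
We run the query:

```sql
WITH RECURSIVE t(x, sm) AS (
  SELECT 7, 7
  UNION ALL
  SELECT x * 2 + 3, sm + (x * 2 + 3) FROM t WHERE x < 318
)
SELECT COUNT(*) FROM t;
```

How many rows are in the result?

Base: x=7, sm=7.
Iteration 1: 7 < 318 holds -> x = 7 * 2 + 3 = 17, sm = 7 + 17 = 24.
Iteration 2: 17 < 318 holds -> x = 17 * 2 + 3 = 37, sm = 24 + 37 = 61.
Iteration 3: 37 < 318 holds -> x = 37 * 2 + 3 = 77, sm = 61 + 77 = 138.
Iteration 4: 77 < 318 holds -> x = 77 * 2 + 3 = 157, sm = 138 + 157 = 295.
Iteration 5: 157 < 318 holds -> x = 157 * 2 + 3 = 317, sm = 295 + 317 = 612.
Iteration 6: 317 < 318 holds -> x = 317 * 2 + 3 = 637, sm = 612 + 637 = 1249.
Iteration 7: 637 < 318 fails; recursion stops.
Total rows emitted: 7.

7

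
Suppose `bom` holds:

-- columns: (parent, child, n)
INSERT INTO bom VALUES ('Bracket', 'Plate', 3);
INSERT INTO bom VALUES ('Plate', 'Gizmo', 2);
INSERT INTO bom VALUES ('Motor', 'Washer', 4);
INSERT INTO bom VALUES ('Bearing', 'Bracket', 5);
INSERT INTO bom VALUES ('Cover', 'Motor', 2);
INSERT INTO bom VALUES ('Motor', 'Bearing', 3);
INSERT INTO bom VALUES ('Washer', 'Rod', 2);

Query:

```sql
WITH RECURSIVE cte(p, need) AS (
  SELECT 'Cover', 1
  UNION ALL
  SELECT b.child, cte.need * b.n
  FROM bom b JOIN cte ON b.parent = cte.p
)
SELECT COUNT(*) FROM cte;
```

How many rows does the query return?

8

Base: (Cover, need=1).
Iteration 1: components of {Cover} -> Motor = 1*2 = 2.
Iteration 2: components of {Motor} -> Bearing = 2*3 = 6, Washer = 2*4 = 8.
Iteration 3: components of {Bearing,Washer} -> Bracket = 6*5 = 30, Rod = 8*2 = 16.
Iteration 4: components of {Bracket,Rod} -> Plate = 30*3 = 90.
Iteration 5: components of {Plate} -> Gizmo = 90*2 = 180.
Iteration 6: no further components; recursion stops.
Total rows emitted: 8.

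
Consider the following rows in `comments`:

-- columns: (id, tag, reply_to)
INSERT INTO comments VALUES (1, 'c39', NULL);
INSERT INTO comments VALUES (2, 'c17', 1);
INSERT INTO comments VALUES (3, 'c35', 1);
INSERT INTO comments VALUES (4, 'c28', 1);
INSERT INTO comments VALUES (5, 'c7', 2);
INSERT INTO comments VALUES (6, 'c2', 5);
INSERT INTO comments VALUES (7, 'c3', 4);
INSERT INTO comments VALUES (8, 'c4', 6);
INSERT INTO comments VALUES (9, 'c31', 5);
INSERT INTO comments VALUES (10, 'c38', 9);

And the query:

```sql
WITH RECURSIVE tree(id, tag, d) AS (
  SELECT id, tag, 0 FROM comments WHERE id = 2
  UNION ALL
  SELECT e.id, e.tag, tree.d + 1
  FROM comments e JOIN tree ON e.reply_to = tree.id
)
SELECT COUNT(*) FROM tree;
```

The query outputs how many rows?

Base: id=2 (c17) at d 0.
Iteration 1: rows with reply_to in {2} -> c7 (id 5, d 1).
Iteration 2: rows with reply_to in {5} -> c2 (id 6, d 2), c31 (id 9, d 2).
Iteration 3: rows with reply_to in {6,9} -> c4 (id 8, d 3), c38 (id 10, d 3).
Iteration 4: no rows with reply_to in {8,10}; recursion stops.
Total rows emitted: 6.

6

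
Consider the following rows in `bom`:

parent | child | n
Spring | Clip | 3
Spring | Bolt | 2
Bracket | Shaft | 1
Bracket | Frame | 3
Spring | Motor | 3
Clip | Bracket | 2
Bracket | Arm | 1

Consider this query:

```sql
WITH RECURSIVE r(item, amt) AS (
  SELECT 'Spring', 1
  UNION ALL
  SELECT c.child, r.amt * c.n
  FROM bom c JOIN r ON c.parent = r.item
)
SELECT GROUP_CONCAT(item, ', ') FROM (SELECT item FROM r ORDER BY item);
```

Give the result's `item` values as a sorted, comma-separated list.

Arm, Bolt, Bracket, Clip, Frame, Motor, Shaft, Spring

Base: (Spring, amt=1).
Iteration 1: components of {Spring} -> Bolt = 1*2 = 2, Clip = 1*3 = 3, Motor = 1*3 = 3.
Iteration 2: components of {Bolt,Clip,Motor} -> Bracket = 3*2 = 6.
Iteration 3: components of {Bracket} -> Arm = 6*1 = 6, Frame = 6*3 = 18, Shaft = 6*1 = 6.
Iteration 4: no further components; recursion stops.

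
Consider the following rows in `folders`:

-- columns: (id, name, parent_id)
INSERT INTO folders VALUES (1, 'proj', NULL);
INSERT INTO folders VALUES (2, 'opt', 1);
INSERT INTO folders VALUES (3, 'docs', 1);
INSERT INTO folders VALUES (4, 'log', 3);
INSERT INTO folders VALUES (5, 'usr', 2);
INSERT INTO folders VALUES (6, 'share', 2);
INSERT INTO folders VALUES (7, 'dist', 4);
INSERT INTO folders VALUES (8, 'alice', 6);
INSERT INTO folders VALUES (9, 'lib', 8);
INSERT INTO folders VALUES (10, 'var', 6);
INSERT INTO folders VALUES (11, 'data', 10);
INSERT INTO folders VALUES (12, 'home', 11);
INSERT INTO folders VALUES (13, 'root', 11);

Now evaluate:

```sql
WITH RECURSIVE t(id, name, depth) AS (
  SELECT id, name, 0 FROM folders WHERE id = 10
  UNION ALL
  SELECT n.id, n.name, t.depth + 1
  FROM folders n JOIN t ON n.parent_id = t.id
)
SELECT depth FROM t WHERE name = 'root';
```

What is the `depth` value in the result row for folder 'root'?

2

Base: id=10 (var) at depth 0.
Iteration 1: rows with parent_id in {10} -> data (id 11, depth 1).
Iteration 2: rows with parent_id in {11} -> home (id 12, depth 2), root (id 13, depth 2).
Iteration 3: no rows with parent_id in {12,13}; recursion stops.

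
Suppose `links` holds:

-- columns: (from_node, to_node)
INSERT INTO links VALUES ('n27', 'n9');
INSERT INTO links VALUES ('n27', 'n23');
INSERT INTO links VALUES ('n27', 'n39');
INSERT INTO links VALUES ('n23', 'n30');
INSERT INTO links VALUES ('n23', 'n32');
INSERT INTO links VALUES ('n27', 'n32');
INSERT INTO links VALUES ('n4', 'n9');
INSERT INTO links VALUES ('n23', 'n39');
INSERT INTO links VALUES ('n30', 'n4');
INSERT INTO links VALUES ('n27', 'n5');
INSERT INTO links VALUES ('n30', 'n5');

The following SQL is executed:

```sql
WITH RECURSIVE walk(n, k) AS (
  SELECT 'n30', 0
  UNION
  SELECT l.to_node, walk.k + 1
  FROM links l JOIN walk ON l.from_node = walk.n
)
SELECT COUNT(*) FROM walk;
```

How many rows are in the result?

4

Base: (n30, k=0).
Iteration 1: edges from {n30} -> (n4, k=1), (n5, k=1).
Iteration 2: edges from {n4,n5} -> (n9, k=2).
Iteration 3: no outgoing edges from {n9}; recursion stops.
Total rows emitted: 4.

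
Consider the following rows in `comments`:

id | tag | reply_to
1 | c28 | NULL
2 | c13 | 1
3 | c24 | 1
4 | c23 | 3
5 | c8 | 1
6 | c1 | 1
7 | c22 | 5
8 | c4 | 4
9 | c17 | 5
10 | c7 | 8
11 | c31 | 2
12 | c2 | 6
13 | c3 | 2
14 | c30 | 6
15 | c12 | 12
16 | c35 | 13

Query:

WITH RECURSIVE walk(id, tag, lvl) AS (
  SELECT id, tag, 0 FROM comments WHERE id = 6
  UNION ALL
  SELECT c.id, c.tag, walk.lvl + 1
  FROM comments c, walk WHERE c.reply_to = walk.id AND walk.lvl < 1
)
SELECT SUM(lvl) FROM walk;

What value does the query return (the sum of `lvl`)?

Base: id=6 (c1) at lvl 0.
Iteration 1: rows with reply_to in {6} -> c2 (id 12, lvl 1), c30 (id 14, lvl 1).
Iteration 2: lvl < 1 fails for all current rows; recursion stops.
SUM(lvl) = 0 + 1 + 1 = 2.

2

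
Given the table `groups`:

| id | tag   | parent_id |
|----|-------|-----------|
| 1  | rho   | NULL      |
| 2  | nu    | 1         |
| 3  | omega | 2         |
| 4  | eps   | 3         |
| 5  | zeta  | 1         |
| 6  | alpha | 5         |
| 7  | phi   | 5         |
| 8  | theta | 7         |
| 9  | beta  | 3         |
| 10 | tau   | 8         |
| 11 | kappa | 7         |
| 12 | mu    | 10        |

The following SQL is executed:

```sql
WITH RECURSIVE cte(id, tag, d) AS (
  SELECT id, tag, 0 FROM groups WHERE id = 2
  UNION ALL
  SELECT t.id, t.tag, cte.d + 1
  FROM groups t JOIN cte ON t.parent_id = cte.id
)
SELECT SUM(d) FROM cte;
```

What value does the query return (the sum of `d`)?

5

Base: id=2 (nu) at d 0.
Iteration 1: rows with parent_id in {2} -> omega (id 3, d 1).
Iteration 2: rows with parent_id in {3} -> eps (id 4, d 2), beta (id 9, d 2).
Iteration 3: no rows with parent_id in {4,9}; recursion stops.
SUM(d) = 0 + 1 + 2 + 2 = 5.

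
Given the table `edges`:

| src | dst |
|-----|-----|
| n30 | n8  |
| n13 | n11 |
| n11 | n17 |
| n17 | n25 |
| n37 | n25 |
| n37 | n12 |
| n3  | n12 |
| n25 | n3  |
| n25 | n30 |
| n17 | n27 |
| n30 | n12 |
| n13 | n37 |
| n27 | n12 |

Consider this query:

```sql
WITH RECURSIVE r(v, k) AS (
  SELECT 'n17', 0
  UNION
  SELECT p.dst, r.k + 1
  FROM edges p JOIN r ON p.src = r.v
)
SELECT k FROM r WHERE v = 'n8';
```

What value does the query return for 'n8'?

Base: (n17, k=0).
Iteration 1: edges from {n17} -> (n25, k=1), (n27, k=1).
Iteration 2: edges from {n25,n27} -> (n12, k=2), (n3, k=2), (n30, k=2).
Iteration 3: edges from {n12,n3,n30} -> (n12, k=3), (n8, k=3). [UNION drops 1 duplicate row(s)]
Iteration 4: no outgoing edges from {n12,n8}; recursion stops.

3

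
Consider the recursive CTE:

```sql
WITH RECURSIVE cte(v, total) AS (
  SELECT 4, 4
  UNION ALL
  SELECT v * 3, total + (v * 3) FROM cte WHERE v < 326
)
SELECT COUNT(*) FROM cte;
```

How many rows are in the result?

Base: v=4, total=4.
Iteration 1: 4 < 326 holds -> v = 4 * 3 = 12, total = 4 + 12 = 16.
Iteration 2: 12 < 326 holds -> v = 12 * 3 = 36, total = 16 + 36 = 52.
Iteration 3: 36 < 326 holds -> v = 36 * 3 = 108, total = 52 + 108 = 160.
Iteration 4: 108 < 326 holds -> v = 108 * 3 = 324, total = 160 + 324 = 484.
Iteration 5: 324 < 326 holds -> v = 324 * 3 = 972, total = 484 + 972 = 1456.
Iteration 6: 972 < 326 fails; recursion stops.
Total rows emitted: 6.

6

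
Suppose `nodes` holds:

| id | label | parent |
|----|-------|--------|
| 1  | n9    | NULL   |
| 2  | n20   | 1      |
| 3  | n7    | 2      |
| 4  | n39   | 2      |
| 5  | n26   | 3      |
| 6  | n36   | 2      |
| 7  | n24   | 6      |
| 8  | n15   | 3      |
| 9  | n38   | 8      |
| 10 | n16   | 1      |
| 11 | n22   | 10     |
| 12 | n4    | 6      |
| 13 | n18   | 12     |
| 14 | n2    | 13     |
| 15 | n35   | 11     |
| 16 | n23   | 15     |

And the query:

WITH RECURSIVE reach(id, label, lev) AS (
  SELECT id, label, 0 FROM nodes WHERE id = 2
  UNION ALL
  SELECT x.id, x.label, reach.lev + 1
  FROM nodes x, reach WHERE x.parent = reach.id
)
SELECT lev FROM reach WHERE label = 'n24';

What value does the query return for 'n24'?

2

Base: id=2 (n20) at lev 0.
Iteration 1: rows with parent in {2} -> n7 (id 3, lev 1), n39 (id 4, lev 1), n36 (id 6, lev 1).
Iteration 2: rows with parent in {3,4,6} -> n26 (id 5, lev 2), n24 (id 7, lev 2), n15 (id 8, lev 2), n4 (id 12, lev 2).
Iteration 3: rows with parent in {5,7,8,12} -> n38 (id 9, lev 3), n18 (id 13, lev 3).
Iteration 4: rows with parent in {9,13} -> n2 (id 14, lev 4).
Iteration 5: no rows with parent in {14}; recursion stops.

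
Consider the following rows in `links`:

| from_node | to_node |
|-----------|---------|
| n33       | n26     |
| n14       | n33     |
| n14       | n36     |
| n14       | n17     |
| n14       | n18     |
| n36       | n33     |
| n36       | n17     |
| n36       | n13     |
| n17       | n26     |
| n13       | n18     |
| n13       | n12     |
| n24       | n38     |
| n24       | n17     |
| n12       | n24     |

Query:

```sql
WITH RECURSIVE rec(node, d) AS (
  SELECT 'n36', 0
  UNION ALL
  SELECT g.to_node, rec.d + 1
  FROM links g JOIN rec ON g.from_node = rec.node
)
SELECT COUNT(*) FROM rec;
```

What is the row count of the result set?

12

Base: (n36, d=0).
Iteration 1: edges from {n36} -> (n13, d=1), (n17, d=1), (n33, d=1).
Iteration 2: edges from {n13,n17,n33} -> (n12, d=2), (n18, d=2), (n26, d=2) x2. [UNION ALL keeps all 4 new rows, including repeats]
Iteration 3: edges from {n12,n18,n26} -> (n24, d=3).
Iteration 4: edges from {n24} -> (n17, d=4), (n38, d=4).
Iteration 5: edges from {n17,n38} -> (n26, d=5).
Iteration 6: no outgoing edges from {n26}; recursion stops.
Total rows emitted: 12.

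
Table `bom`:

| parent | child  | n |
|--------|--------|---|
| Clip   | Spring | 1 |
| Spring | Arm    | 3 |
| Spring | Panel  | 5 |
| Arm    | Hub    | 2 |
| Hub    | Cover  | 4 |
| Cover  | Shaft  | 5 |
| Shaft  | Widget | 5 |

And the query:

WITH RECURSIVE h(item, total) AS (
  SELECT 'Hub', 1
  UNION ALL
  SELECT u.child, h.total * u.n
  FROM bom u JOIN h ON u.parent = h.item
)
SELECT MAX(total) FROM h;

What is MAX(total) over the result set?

Base: (Hub, total=1).
Iteration 1: components of {Hub} -> Cover = 1*4 = 4.
Iteration 2: components of {Cover} -> Shaft = 4*5 = 20.
Iteration 3: components of {Shaft} -> Widget = 20*5 = 100.
Iteration 4: no further components; recursion stops.
total values: 1, 4, 20, 100; the maximum is 100.

100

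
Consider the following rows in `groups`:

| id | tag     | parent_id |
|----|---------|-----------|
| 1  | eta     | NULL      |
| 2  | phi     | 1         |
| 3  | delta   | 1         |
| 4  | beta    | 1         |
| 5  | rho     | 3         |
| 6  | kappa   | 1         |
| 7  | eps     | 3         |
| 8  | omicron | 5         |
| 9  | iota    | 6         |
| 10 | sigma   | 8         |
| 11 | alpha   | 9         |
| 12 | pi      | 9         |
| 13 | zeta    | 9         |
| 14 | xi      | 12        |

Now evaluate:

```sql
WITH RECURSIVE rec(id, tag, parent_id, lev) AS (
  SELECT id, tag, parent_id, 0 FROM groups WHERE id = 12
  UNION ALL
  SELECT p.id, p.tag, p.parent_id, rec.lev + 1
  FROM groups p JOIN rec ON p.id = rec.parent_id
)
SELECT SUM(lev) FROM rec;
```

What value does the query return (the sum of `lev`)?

6

Base: id=12 (pi), parent_id=9, lev 0.
Iteration 1: join on id=9 -> iota (id 9, parent_id=6, lev 1).
Iteration 2: join on id=6 -> kappa (id 6, parent_id=1, lev 2).
Iteration 3: join on id=1 -> eta (id 1, parent_id=NULL, lev 3).
Iteration 4: parent_id is NULL; no match; recursion stops.
SUM(lev) = 0 + 1 + 2 + 3 = 6.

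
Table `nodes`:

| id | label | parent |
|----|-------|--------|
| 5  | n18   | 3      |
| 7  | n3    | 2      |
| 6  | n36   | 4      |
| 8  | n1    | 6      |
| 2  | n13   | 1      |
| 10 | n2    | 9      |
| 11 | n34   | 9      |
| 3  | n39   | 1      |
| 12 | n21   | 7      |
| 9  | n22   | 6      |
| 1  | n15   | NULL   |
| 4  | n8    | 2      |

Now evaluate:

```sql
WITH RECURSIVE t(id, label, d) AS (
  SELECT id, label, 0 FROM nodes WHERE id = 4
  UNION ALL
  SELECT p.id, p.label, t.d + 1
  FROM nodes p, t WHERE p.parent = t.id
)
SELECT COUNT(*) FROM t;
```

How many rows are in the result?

6

Base: id=4 (n8) at d 0.
Iteration 1: rows with parent in {4} -> n36 (id 6, d 1).
Iteration 2: rows with parent in {6} -> n1 (id 8, d 2), n22 (id 9, d 2).
Iteration 3: rows with parent in {8,9} -> n2 (id 10, d 3), n34 (id 11, d 3).
Iteration 4: no rows with parent in {10,11}; recursion stops.
Total rows emitted: 6.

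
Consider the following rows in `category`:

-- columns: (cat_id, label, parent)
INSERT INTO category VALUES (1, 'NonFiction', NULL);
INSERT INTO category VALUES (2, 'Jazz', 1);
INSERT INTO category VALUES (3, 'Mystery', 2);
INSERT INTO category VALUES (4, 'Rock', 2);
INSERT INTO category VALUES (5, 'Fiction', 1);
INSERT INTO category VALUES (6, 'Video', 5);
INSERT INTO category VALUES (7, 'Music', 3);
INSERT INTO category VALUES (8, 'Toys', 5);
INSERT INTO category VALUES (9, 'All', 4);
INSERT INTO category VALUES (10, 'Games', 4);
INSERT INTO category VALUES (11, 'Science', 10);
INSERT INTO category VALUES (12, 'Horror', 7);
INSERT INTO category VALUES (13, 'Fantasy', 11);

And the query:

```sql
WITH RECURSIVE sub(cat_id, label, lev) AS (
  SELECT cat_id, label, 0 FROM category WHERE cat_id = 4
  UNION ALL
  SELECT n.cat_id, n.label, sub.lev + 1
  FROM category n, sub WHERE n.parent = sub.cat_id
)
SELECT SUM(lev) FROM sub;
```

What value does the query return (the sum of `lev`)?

7

Base: cat_id=4 (Rock) at lev 0.
Iteration 1: rows with parent in {4} -> All (id 9, lev 1), Games (id 10, lev 1).
Iteration 2: rows with parent in {9,10} -> Science (id 11, lev 2).
Iteration 3: rows with parent in {11} -> Fantasy (id 13, lev 3).
Iteration 4: no rows with parent in {13}; recursion stops.
SUM(lev) = 0 + 1 + 1 + 2 + 3 = 7.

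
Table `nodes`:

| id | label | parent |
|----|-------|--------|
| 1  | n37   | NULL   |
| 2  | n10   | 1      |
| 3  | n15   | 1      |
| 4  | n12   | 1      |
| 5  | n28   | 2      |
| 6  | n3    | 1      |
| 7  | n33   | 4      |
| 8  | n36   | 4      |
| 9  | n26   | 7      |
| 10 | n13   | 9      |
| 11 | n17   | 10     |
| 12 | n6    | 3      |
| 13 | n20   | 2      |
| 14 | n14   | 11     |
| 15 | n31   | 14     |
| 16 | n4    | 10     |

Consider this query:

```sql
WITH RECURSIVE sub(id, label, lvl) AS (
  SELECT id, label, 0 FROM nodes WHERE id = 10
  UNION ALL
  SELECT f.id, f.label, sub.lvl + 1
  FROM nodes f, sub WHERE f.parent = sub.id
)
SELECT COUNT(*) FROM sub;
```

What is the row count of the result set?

5

Base: id=10 (n13) at lvl 0.
Iteration 1: rows with parent in {10} -> n17 (id 11, lvl 1), n4 (id 16, lvl 1).
Iteration 2: rows with parent in {11,16} -> n14 (id 14, lvl 2).
Iteration 3: rows with parent in {14} -> n31 (id 15, lvl 3).
Iteration 4: no rows with parent in {15}; recursion stops.
Total rows emitted: 5.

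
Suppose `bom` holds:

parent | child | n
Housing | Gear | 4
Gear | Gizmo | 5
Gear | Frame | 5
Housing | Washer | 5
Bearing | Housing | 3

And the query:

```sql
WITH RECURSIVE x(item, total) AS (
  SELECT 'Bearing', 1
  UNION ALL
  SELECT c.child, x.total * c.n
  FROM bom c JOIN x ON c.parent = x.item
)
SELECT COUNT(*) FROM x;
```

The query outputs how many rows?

Base: (Bearing, total=1).
Iteration 1: components of {Bearing} -> Housing = 1*3 = 3.
Iteration 2: components of {Housing} -> Gear = 3*4 = 12, Washer = 3*5 = 15.
Iteration 3: components of {Gear,Washer} -> Frame = 12*5 = 60, Gizmo = 12*5 = 60.
Iteration 4: no further components; recursion stops.
Total rows emitted: 6.

6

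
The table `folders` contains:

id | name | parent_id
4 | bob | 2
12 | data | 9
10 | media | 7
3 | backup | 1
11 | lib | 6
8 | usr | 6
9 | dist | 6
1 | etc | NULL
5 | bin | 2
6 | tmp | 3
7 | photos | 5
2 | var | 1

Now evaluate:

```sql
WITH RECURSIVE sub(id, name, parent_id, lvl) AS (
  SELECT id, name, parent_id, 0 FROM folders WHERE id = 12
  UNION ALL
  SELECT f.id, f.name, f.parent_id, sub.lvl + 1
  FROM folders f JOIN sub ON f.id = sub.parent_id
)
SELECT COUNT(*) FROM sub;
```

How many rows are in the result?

Base: id=12 (data), parent_id=9, lvl 0.
Iteration 1: join on id=9 -> dist (id 9, parent_id=6, lvl 1).
Iteration 2: join on id=6 -> tmp (id 6, parent_id=3, lvl 2).
Iteration 3: join on id=3 -> backup (id 3, parent_id=1, lvl 3).
Iteration 4: join on id=1 -> etc (id 1, parent_id=NULL, lvl 4).
Iteration 5: parent_id is NULL; no match; recursion stops.
Total rows emitted: 5.

5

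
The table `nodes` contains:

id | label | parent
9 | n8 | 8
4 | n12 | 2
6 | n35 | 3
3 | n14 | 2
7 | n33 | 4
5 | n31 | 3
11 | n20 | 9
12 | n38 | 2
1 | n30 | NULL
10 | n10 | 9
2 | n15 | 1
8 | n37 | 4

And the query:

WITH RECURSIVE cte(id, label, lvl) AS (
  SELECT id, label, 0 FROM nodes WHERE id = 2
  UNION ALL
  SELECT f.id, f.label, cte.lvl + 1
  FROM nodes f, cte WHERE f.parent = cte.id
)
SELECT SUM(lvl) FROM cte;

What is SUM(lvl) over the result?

22

Base: id=2 (n15) at lvl 0.
Iteration 1: rows with parent in {2} -> n14 (id 3, lvl 1), n12 (id 4, lvl 1), n38 (id 12, lvl 1).
Iteration 2: rows with parent in {3,4,12} -> n31 (id 5, lvl 2), n35 (id 6, lvl 2), n33 (id 7, lvl 2), n37 (id 8, lvl 2).
Iteration 3: rows with parent in {5,6,7,8} -> n8 (id 9, lvl 3).
Iteration 4: rows with parent in {9} -> n10 (id 10, lvl 4), n20 (id 11, lvl 4).
Iteration 5: no rows with parent in {10,11}; recursion stops.
SUM(lvl) = 0 + 1 + 1 + 1 + 2 + 2 + 2 + 2 + 3 + 4 + 4 = 22.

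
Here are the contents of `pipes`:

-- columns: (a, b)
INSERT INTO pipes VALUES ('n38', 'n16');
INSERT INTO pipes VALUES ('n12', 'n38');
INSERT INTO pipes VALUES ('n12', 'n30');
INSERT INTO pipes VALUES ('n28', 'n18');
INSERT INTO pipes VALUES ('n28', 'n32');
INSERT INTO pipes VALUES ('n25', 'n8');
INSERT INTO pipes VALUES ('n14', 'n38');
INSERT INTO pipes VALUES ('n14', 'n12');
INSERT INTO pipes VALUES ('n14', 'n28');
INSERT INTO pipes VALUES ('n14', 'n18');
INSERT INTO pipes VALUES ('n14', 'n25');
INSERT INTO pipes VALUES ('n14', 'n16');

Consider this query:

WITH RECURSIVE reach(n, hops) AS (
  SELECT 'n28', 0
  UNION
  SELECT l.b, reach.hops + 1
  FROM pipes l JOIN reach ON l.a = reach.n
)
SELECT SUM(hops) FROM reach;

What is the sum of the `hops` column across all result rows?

Base: (n28, hops=0).
Iteration 1: edges from {n28} -> (n18, hops=1), (n32, hops=1).
Iteration 2: no outgoing edges from {n18,n32}; recursion stops.
SUM(hops) = 0 + 1 + 1 = 2.

2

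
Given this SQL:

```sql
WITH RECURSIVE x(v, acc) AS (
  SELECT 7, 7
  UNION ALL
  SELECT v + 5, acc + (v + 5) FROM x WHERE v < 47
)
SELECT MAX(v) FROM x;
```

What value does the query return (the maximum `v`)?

47

Base: v=7, acc=7.
Iteration 1: 7 < 47 holds -> v = 7 + 5 = 12, acc = 7 + 12 = 19.
Iteration 2: 12 < 47 holds -> v = 12 + 5 = 17, acc = 19 + 17 = 36.
Iteration 3: 17 < 47 holds -> v = 17 + 5 = 22, acc = 36 + 22 = 58.
Iteration 4: 22 < 47 holds -> v = 22 + 5 = 27, acc = 58 + 27 = 85.
Iteration 5: 27 < 47 holds -> v = 27 + 5 = 32, acc = 85 + 32 = 117.
Iteration 6: 32 < 47 holds -> v = 32 + 5 = 37, acc = 117 + 37 = 154.
Iteration 7: 37 < 47 holds -> v = 37 + 5 = 42, acc = 154 + 42 = 196.
Iteration 8: 42 < 47 holds -> v = 42 + 5 = 47, acc = 196 + 47 = 243.
Iteration 9: 47 < 47 fails; recursion stops.
v values: 7, 12, 17, 22, 27, 32, 37, 42, 47; the maximum is 47.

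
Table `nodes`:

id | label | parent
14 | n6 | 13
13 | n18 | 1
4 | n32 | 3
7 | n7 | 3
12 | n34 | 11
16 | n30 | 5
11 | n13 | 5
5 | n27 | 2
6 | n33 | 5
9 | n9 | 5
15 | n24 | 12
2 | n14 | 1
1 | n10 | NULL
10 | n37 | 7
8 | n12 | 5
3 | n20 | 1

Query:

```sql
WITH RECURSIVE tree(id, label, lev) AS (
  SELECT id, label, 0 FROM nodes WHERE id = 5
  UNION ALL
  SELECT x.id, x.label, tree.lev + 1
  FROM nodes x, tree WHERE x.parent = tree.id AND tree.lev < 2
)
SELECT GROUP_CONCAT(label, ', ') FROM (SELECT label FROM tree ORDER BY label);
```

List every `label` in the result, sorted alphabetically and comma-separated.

n12, n13, n27, n30, n33, n34, n9

Base: id=5 (n27) at lev 0.
Iteration 1: rows with parent in {5} -> n33 (id 6, lev 1), n12 (id 8, lev 1), n9 (id 9, lev 1), n13 (id 11, lev 1), n30 (id 16, lev 1).
Iteration 2: rows with parent in {6,8,9,11,16} -> n34 (id 12, lev 2).
Iteration 3: lev < 2 fails for all current rows; recursion stops.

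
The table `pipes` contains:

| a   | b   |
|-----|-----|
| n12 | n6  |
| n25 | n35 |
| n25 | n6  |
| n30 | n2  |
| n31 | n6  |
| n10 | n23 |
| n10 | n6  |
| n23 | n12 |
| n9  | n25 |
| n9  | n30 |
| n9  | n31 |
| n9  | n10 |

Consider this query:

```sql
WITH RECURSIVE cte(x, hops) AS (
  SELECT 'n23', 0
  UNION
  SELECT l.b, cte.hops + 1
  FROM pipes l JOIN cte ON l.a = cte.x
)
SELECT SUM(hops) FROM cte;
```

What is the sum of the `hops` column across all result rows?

Base: (n23, hops=0).
Iteration 1: edges from {n23} -> (n12, hops=1).
Iteration 2: edges from {n12} -> (n6, hops=2).
Iteration 3: no outgoing edges from {n6}; recursion stops.
SUM(hops) = 0 + 1 + 2 = 3.

3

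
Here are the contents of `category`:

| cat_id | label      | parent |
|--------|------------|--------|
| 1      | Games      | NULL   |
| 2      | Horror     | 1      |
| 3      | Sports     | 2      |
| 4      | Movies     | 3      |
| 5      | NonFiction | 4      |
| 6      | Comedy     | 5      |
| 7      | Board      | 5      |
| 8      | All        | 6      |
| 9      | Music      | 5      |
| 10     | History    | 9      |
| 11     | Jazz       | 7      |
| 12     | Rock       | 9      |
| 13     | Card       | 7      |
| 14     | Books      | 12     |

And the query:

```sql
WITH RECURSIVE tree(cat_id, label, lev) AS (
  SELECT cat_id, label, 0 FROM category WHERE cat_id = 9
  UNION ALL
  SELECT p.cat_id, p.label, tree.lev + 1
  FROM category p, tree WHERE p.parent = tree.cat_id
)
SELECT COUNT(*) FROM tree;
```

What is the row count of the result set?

4

Base: cat_id=9 (Music) at lev 0.
Iteration 1: rows with parent in {9} -> History (id 10, lev 1), Rock (id 12, lev 1).
Iteration 2: rows with parent in {10,12} -> Books (id 14, lev 2).
Iteration 3: no rows with parent in {14}; recursion stops.
Total rows emitted: 4.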